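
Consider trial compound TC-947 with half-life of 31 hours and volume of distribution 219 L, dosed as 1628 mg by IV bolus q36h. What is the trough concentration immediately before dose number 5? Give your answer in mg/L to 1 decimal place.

f = (1/2)^(τ/t½) = (1/2)^(36/31) ≈ 0.4471.
C₀ = D/Vd = 1628/219 ≈ 7.434 mg/L.
Before the 5th dose, 4 doses have been given. Superposition: Cmin = C₀·(f + f² + … + f^4).
≈ 7.434 × (0.4471 + 0.1999 + 0.0894 + 0.0400) ≈ 7.434 × 0.7764 ≈ 5.772 mg/L.

5.8 mg/L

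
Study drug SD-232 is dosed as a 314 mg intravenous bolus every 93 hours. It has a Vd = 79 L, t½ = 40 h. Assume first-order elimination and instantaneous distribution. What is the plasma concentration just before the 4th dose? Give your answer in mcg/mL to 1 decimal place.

f = (1/2)^(τ/t½) = (1/2)^(93/40) ≈ 0.1996.
C₀ = D/Vd = 314/79 ≈ 3.975 mcg/mL.
Before the 4th dose, 3 doses have been given. Superposition: Cmin = C₀·(f + f² + … + f^3).
≈ 3.975 × (0.1996 + 0.0398 + 0.0080) ≈ 3.975 × 0.2474 ≈ 0.983 mcg/mL.

1.0 mcg/mL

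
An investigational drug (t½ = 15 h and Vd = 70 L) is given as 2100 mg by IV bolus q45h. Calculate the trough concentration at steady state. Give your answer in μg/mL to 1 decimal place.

4.3 μg/mL

The dosing interval is 3 half-lives, so f = 2^(−3) = 0.125.
At steady state, R = 1/(1 − 0.125) = 8/7.
Single-dose peak C₀ = D/Vd = 2100/70 = 30 μg/mL.
Steady-state peak Cmax,ss = C₀·R = 30 × 8/7 ≈ 34.286 μg/mL.
Steady-state trough Cmin,ss = Cmax,ss·f ≈ 34.286 × 0.125 ≈ 4.286 μg/mL.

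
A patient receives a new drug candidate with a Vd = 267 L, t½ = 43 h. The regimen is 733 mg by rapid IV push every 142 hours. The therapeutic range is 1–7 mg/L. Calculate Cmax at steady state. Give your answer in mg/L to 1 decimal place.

k = ln2/t½ = ln2/43 ≈ 0.016120 h⁻¹; fraction remaining f = e^(−kτ) = e^(−0.016120×142) ≈ 0.1014.
Accumulation ratio R = 1/(1 − f) ≈ 1/0.8986 ≈ 1.1128.
Single-dose peak C₀ = D/Vd = 733/267 ≈ 2.745 mg/L.
Steady-state peak Cmax,ss = C₀·R ≈ 2.745 × 1.1128 ≈ 3.055 mg/L.
Peak 3.1 mg/L vs MTC 7 mg/L: below toxic threshold.

3.1 mg/L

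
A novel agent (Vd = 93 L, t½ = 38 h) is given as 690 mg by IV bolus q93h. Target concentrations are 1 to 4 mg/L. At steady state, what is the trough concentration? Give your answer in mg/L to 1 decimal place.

k = ln2/t½ = ln2/38 ≈ 0.018241 h⁻¹; fraction remaining f = e^(−kτ) = e^(−0.018241×93) ≈ 0.1833.
Accumulation ratio R = 1/(1 − f) ≈ 1/0.8167 ≈ 1.2244.
Each bolus raises the concentration by D/Vd = 690/93 ≈ 7.419 mg/L.
Cmax,ss = C₀/(1 − f) ≈ 7.419/0.8167 ≈ 9.084 mg/L.
One interval later, Cmin,ss = Cmax,ss·e^(−kτ) ≈ 9.084 × 0.1833 ≈ 1.665 mg/L.
Trough 1.7 mg/L vs MEC 1 mg/L: adequate.

1.7 mg/L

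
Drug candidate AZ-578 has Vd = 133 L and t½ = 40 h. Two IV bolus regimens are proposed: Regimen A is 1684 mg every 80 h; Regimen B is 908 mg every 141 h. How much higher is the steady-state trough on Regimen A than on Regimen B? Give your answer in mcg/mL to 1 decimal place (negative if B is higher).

Regimen A: f = (1/2)^(80/40) ≈ 0.2500; Cmin,ss = (1684/133)·f/(1−f) ≈ 4.221 mcg/mL.
Regimen B: f = (1/2)^(141/40) ≈ 0.0869; Cmin,ss = (908/133)·f/(1−f) ≈ 0.650 mcg/mL.
Difference ≈ 4.221 − 0.650 ≈ 3.571 mcg/mL.

3.6 mcg/mL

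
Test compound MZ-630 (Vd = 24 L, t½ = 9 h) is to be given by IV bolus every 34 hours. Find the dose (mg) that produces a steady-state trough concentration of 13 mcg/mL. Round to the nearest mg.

τ/t½ = 34/9 ≈ 3.7778, so f = (1/2)^(34/9) ≈ 0.072908.
Cmin,ss = (D/Vd)·f/(1−f), so D = Cmin,ss·Vd·(1−f)/f.
D = 13 × 24 × (1−f)/f ≈ 13 × 24 × 12.71592 ≈ 3967.37 mg.

3967 mg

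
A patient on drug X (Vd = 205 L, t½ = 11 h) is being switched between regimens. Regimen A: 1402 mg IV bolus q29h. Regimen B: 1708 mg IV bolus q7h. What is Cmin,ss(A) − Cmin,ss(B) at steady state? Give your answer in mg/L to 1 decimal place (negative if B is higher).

Regimen A: f = (1/2)^(29/11) ≈ 0.1608; Cmin,ss = (1402/205)·f/(1−f) ≈ 1.310 mg/L.
Regimen B: f = (1/2)^(7/11) ≈ 0.6433; Cmin,ss = (1708/205)·f/(1−f) ≈ 15.026 mg/L.
Difference ≈ 1.310 − 15.026 ≈ -13.716 mg/L.

-13.7 mg/L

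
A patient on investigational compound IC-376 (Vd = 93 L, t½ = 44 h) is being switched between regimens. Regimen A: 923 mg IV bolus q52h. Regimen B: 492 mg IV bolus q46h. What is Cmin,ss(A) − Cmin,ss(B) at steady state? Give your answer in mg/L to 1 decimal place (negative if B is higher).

Regimen A: f = (1/2)^(52/44) ≈ 0.4408; Cmin,ss = (923/93)·f/(1−f) ≈ 7.823 mg/L.
Regimen B: f = (1/2)^(46/44) ≈ 0.4845; Cmin,ss = (492/93)·f/(1−f) ≈ 4.972 mg/L.
Difference ≈ 7.823 − 4.972 ≈ 2.851 mg/L.

2.9 mg/L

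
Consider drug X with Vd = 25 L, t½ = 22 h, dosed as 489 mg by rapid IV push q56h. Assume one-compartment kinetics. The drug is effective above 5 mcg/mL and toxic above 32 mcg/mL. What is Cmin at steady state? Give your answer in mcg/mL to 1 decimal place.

4.0 mcg/mL

τ/t½ = 56/22 ≈ 2.5455, so fraction remaining f = (1/2)^(56/22) ≈ 0.1713.
At steady state, accumulation factor R = 1/(1 − e^(−kτ)) ≈ 1.2067.
Single-dose peak C₀ = D/Vd = 489/25 ≈ 19.560 mcg/mL.
Steady-state peak Cmax,ss = C₀·R ≈ 19.560 × 1.2067 ≈ 23.603 mcg/mL.
One interval later, Cmin,ss = Cmax,ss·e^(−kτ) ≈ 23.603 × 0.1713 ≈ 4.043 mcg/mL.
Trough 4.0 mcg/mL vs MEC 5 mcg/mL: subtherapeutic.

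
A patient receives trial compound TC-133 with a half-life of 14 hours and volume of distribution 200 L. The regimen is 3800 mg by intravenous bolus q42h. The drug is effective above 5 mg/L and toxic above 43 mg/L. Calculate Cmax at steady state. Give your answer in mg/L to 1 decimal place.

τ = 42 h = 3 half-lives, so f = (1/2)^3 = 0.125.
Accumulation ratio R = 1/(1 − f) = 1/0.875 = 8/7.
Single-dose peak C₀ = D/Vd = 3800/200 = 19 mg/L.
Steady-state peak Cmax,ss = C₀·R = 19 × 8/7 ≈ 21.714 mg/L.
Peak 21.7 mg/L vs MTC 43 mg/L: below toxic threshold.

21.7 mg/L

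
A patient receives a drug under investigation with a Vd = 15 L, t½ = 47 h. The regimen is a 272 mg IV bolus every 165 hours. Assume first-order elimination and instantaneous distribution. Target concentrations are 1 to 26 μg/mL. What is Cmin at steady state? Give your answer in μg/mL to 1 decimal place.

k = ln2/t½ = ln2/47 ≈ 0.014748 h⁻¹; fraction remaining f = e^(−kτ) = e^(−0.014748×165) ≈ 0.0877.
Accumulation ratio R = 1/(1 − f) ≈ 1/0.9123 ≈ 1.0961.
Each bolus raises the concentration by D/Vd = 272/15 ≈ 18.133 μg/mL.
Steady-state peak Cmax,ss = C₀·R ≈ 18.133 × 1.0961 ≈ 19.876 μg/mL.
Steady-state trough Cmin,ss = Cmax,ss·f ≈ 19.876 × 0.0877 ≈ 1.743 μg/mL.
Trough 1.7 μg/mL vs MEC 1 μg/mL: adequate.

1.7 μg/mL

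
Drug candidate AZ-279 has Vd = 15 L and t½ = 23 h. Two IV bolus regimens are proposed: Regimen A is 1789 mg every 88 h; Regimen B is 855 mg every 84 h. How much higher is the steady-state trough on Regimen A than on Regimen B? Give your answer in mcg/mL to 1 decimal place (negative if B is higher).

Regimen A: f = (1/2)^(88/23) ≈ 0.0705; Cmin,ss = (1789/15)·f/(1−f) ≈ 9.046 mcg/mL.
Regimen B: f = (1/2)^(84/23) ≈ 0.0795; Cmin,ss = (855/15)·f/(1−f) ≈ 4.923 mcg/mL.
Difference ≈ 9.046 − 4.923 ≈ 4.123 mcg/mL.

4.1 mcg/mL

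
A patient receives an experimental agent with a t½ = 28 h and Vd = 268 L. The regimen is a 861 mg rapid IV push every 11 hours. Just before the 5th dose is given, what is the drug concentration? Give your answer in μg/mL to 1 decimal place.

6.8 μg/mL

f = (1/2)^(τ/t½) = (1/2)^(11/28) ≈ 0.7616.
C₀ = D/Vd = 861/268 ≈ 3.213 μg/mL.
Before the 5th dose, 4 doses have been given. Superposition: Cmin = C₀·(f + f² + … + f^4).
≈ 3.213 × (0.7616 + 0.5800 + 0.4418 + 0.3364) ≈ 3.213 × 2.1198 ≈ 6.811 μg/mL.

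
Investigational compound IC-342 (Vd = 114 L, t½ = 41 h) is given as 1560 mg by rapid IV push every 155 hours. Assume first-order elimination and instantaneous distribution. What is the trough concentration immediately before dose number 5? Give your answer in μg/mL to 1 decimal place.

f = (1/2)^(τ/t½) = (1/2)^(155/41) ≈ 0.0728.
C₀ = D/Vd = 1560/114 ≈ 13.684 μg/mL.
Before the 5th dose, 4 doses have been given. Superposition: Cmin = C₀·(f + f² + … + f^4).
≈ 13.684 × (0.0728 + 0.0053 + 0.0004 + 0.0000) ≈ 13.684 × 0.0785 ≈ 1.074 μg/mL.

1.1 μg/mL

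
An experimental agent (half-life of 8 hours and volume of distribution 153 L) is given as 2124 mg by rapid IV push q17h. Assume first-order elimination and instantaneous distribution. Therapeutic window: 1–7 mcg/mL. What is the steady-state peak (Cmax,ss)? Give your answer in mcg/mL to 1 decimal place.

18.0 mcg/mL

Over one 17-h interval, 17/8 ≈ 2.125 half-lives elapse, leaving f ≈ 0.2293 of each dose.
At steady state, accumulation factor R = 1/(1 − e^(−kτ)) ≈ 1.2975.
Single-dose peak C₀ = D/Vd = 2124/153 ≈ 13.882 mcg/mL.
Steady-state peak Cmax,ss = C₀·R ≈ 13.882 × 1.2975 ≈ 18.012 mcg/mL.
Peak 18.0 mcg/mL vs MTC 7 mcg/mL: exceeds toxic threshold.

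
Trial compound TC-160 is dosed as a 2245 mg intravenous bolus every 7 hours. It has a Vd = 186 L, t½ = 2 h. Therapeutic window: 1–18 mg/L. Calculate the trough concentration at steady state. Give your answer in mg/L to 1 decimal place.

1.2 mg/L

k = ln2/t½ = ln2/2 ≈ 0.346574 h⁻¹; fraction remaining f = e^(−kτ) = e^(−0.346574×7) ≈ 0.0884.
Accumulation ratio R = 1/(1 − f) ≈ 1/0.9116 ≈ 1.0970.
Single-dose peak C₀ = D/Vd = 2245/186 ≈ 12.070 mg/L.
Steady-state peak Cmax,ss = C₀·R ≈ 12.070 × 1.0970 ≈ 13.241 mg/L.
One interval later, Cmin,ss = Cmax,ss·e^(−kτ) ≈ 13.241 × 0.0884 ≈ 1.171 mg/L.
Trough 1.2 mg/L vs MEC 1 mg/L: adequate.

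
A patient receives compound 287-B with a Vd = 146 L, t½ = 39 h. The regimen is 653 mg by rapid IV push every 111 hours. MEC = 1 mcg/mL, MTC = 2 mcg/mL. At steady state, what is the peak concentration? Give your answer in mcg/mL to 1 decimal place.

k = ln2/t½ = ln2/39 ≈ 0.017773 h⁻¹; fraction remaining f = e^(−kτ) = e^(−0.017773×111) ≈ 0.1391.
At steady state, accumulation factor R = 1/(1 − e^(−kτ)) ≈ 1.1616.
Single-dose peak C₀ = D/Vd = 653/146 ≈ 4.473 mcg/mL.
Steady-state peak Cmax,ss = C₀·R ≈ 4.473 × 1.1616 ≈ 5.196 mcg/mL.
Peak 5.2 mcg/mL vs MTC 2 mcg/mL: exceeds toxic threshold.

5.2 mcg/mL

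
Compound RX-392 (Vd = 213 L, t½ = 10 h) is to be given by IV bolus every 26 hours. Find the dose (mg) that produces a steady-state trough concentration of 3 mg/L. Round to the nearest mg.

3235 mg

τ/t½ = 26/10 ≈ 2.6, so f = (1/2)^(26/10) ≈ 0.164938.
Cmin,ss = (D/Vd)·f/(1−f), so D = Cmin,ss·Vd·(1−f)/f.
D = 3 × 213 × (1−f)/f ≈ 3 × 213 × 5.06288 ≈ 3235.18 mg.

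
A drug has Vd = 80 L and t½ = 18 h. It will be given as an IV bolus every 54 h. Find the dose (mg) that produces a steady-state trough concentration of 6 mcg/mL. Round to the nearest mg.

τ/t½ = 54/18 ≈ 3, so f = (1/2)^(54/18) ≈ 0.125000.
Cmin,ss = (D/Vd)·f/(1−f), so D = Cmin,ss·Vd·(1−f)/f.
D = 6 × 80 × (1−f)/f ≈ 6 × 80 × 7.00000 ≈ 3360.00 mg.

3360 mg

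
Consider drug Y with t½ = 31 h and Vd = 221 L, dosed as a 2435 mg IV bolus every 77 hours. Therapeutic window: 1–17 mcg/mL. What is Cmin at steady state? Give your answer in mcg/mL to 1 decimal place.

2.4 mcg/mL

k = ln2/t½ = ln2/31 ≈ 0.022360 h⁻¹; fraction remaining f = e^(−kτ) = e^(−0.022360×77) ≈ 0.1788.
At steady state, accumulation factor R = 1/(1 − e^(−kτ)) ≈ 1.2177.
Single-dose peak C₀ = D/Vd = 2435/221 ≈ 11.018 mcg/mL.
Steady-state peak Cmax,ss = C₀·R ≈ 11.018 × 1.2177 ≈ 13.417 mcg/mL.
Steady-state trough Cmin,ss = Cmax,ss·f ≈ 13.417 × 0.1788 ≈ 2.399 mcg/mL.
Trough 2.4 mcg/mL vs MEC 1 mcg/mL: adequate.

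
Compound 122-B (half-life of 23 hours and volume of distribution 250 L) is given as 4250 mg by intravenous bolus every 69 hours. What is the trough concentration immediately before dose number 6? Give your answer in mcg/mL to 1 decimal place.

f = (1/2)^(τ/t½) = (1/2)^(69/23) ≈ 0.1250.
C₀ = D/Vd = 4250/250 ≈ 17.000 mcg/mL.
Before the 6th dose, 5 doses have been given. Superposition: Cmin = C₀·(f + f² + … + f^5).
≈ 17.000 × (0.1250 + 0.0156 + 0.0020 + 0.0002 + 0.0000) ≈ 17.000 × 0.1428 ≈ 2.428 mcg/mL.

2.4 mcg/mL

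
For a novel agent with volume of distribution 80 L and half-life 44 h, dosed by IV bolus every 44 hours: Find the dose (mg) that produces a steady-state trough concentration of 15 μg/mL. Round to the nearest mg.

1200 mg

τ/t½ = 44/44 ≈ 1, so f = (1/2)^(44/44) ≈ 0.500000.
Cmin,ss = (D/Vd)·f/(1−f), so D = Cmin,ss·Vd·(1−f)/f.
D = 15 × 80 × (1−f)/f ≈ 15 × 80 × 1.00000 ≈ 1200.00 mg.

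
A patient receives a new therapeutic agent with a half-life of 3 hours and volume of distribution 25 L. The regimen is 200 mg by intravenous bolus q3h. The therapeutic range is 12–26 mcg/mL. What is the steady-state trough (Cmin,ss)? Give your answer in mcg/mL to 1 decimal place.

8.0 mcg/mL

The dosing interval is 1 half-life, so f = 2^(−1) = 0.5.
Accumulation ratio R = 1/(1 − f) = 1/0.5 = 2/1.
Single-dose peak C₀ = D/Vd = 200/25 = 8 mcg/mL.
Steady-state peak Cmax,ss = C₀·R = 8 × 2/1 ≈ 16.000 mcg/mL.
Steady-state trough Cmin,ss = Cmax,ss·f ≈ 16.000 × 0.5 ≈ 8.000 mcg/mL.
Trough 8.0 mcg/mL vs MEC 12 mcg/mL: subtherapeutic.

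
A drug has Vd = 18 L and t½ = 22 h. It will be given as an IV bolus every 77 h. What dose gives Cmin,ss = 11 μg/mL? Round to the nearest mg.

τ/t½ = 77/22 ≈ 3.5, so f = (1/2)^(77/22) ≈ 0.088388.
Cmin,ss = (D/Vd)·f/(1−f), so D = Cmin,ss·Vd·(1−f)/f.
D = 11 × 18 × (1−f)/f ≈ 11 × 18 × 10.31375 ≈ 2042.12 mg.

2042 mg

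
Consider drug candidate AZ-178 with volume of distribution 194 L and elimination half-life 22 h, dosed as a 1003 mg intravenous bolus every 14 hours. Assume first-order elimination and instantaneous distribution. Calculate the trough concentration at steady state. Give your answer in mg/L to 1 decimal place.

9.3 mg/L

Over one 14-h interval, 14/22 ≈ 0.63636 half-lives elapse, leaving f ≈ 0.6433 of each dose.
At steady state, accumulation factor R = 1/(1 − e^(−kτ)) ≈ 2.8035.
Single-dose peak C₀ = D/Vd = 1003/194 ≈ 5.170 mg/L.
Steady-state peak Cmax,ss = C₀·R ≈ 5.170 × 2.8035 ≈ 14.494 mg/L.
Steady-state trough Cmin,ss = Cmax,ss·f ≈ 14.494 × 0.6433 ≈ 9.324 mg/L.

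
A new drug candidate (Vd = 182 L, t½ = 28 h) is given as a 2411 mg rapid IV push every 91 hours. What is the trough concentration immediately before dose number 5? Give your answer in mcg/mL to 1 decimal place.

1.6 mcg/mL

f = (1/2)^(τ/t½) = (1/2)^(91/28) ≈ 0.1051.
C₀ = D/Vd = 2411/182 ≈ 13.247 mcg/mL.
Before the 5th dose, 4 doses have been given. Superposition: Cmin = C₀·(f + f² + … + f^4).
≈ 13.247 × (0.1051 + 0.0110 + 0.0012 + 0.0001) ≈ 13.247 × 0.1174 ≈ 1.555 mcg/mL.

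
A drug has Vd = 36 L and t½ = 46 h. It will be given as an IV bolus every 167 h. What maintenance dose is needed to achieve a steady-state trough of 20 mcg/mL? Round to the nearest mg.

8197 mg

τ/t½ = 167/46 ≈ 3.6304, so f = (1/2)^(167/46) ≈ 0.080748.
Cmin,ss = (D/Vd)·f/(1−f), so D = Cmin,ss·Vd·(1−f)/f.
D = 20 × 36 × (1−f)/f ≈ 20 × 36 × 11.38421 ≈ 8196.63 mg.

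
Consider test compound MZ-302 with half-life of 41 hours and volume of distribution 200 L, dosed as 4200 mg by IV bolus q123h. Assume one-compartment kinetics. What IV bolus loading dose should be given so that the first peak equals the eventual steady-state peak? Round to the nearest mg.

f = (1/2)^(123/41) ≈ 0.125000; accumulation ratio R = 1/(1−f) ≈ 1.14286.
Loading dose to hit Cmax,ss on first dose: D_load = D_maint·R ≈ 4200 × 1.14286 ≈ 4800.01 mg.

4800 mg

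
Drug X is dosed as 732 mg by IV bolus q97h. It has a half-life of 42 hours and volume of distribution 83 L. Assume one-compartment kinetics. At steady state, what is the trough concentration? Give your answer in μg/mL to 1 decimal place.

τ/t½ = 97/42 ≈ 2.3095, so fraction remaining f = (1/2)^(97/42) ≈ 0.2017.
At steady state, accumulation factor R = 1/(1 − e^(−kτ)) ≈ 1.2527.
Single-dose peak C₀ = D/Vd = 732/83 ≈ 8.819 μg/mL.
Cmax,ss = C₀/(1 − f) ≈ 8.819/0.7983 ≈ 11.047 μg/mL.
One interval later, Cmin,ss = Cmax,ss·e^(−kτ) ≈ 11.047 × 0.2017 ≈ 2.228 μg/mL.

2.2 μg/mL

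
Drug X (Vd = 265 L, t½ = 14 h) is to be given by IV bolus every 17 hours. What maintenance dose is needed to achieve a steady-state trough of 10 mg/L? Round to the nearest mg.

3499 mg

τ/t½ = 17/14 ≈ 1.2143, so f = (1/2)^(17/14) ≈ 0.430986.
Cmin,ss = (D/Vd)·f/(1−f), so D = Cmin,ss·Vd·(1−f)/f.
D = 10 × 265 × (1−f)/f ≈ 10 × 265 × 1.32026 ≈ 3498.69 mg.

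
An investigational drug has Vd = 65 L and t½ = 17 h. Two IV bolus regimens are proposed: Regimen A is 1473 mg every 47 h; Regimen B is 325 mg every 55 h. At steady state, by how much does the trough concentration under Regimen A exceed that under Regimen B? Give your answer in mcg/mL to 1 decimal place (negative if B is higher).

3.3 mcg/mL

Regimen A: f = (1/2)^(47/17) ≈ 0.1471; Cmin,ss = (1473/65)·f/(1−f) ≈ 3.908 mcg/mL.
Regimen B: f = (1/2)^(55/17) ≈ 0.1062; Cmin,ss = (325/65)·f/(1−f) ≈ 0.594 mcg/mL.
Difference ≈ 3.908 − 0.594 ≈ 3.314 mcg/mL.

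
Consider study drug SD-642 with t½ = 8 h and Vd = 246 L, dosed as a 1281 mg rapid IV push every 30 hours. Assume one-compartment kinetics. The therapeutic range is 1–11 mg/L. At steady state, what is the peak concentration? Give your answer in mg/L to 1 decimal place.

5.6 mg/L

Over one 30-h interval, 30/8 ≈ 3.75 half-lives elapse, leaving f ≈ 0.0743 of each dose.
Accumulation ratio R = 1/(1 − f) ≈ 1/0.9257 ≈ 1.0803.
Each bolus raises the concentration by D/Vd = 1281/246 ≈ 5.207 mg/L.
Steady-state peak Cmax,ss = C₀·R ≈ 5.207 × 1.0803 ≈ 5.625 mg/L.
Peak 5.6 mg/L vs MTC 11 mg/L: below toxic threshold.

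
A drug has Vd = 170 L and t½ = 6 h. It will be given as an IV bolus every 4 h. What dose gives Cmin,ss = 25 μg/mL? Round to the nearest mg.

2496 mg

τ/t½ = 4/6 ≈ 0.66667, so f = (1/2)^(4/6) ≈ 0.629961.
Cmin,ss = (D/Vd)·f/(1−f), so D = Cmin,ss·Vd·(1−f)/f.
D = 25 × 170 × (1−f)/f ≈ 25 × 170 × 0.58740 ≈ 2496.45 mg.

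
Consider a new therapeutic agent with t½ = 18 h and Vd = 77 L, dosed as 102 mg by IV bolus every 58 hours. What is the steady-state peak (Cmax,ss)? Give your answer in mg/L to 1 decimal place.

1.5 mg/L

k = ln2/t½ = ln2/18 ≈ 0.038508 h⁻¹; fraction remaining f = e^(−kτ) = e^(−0.038508×58) ≈ 0.1072.
At steady state, accumulation factor R = 1/(1 − e^(−kτ)) ≈ 1.1201.
Single-dose peak C₀ = D/Vd = 102/77 ≈ 1.325 mg/L.
Steady-state peak Cmax,ss = C₀·R ≈ 1.325 × 1.1201 ≈ 1.484 mg/L.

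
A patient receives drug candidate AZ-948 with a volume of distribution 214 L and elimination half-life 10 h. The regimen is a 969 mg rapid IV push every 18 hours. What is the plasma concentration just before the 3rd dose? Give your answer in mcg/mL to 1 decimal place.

f = (1/2)^(τ/t½) = (1/2)^(18/10) ≈ 0.2872.
C₀ = D/Vd = 969/214 ≈ 4.528 mcg/mL.
Before the 3rd dose, 2 doses have been given. Superposition: Cmin = C₀·(f + f²).
≈ 4.528 × (0.2872 + 0.0825) ≈ 4.528 × 0.3697 ≈ 1.674 mcg/mL.

1.7 mcg/mL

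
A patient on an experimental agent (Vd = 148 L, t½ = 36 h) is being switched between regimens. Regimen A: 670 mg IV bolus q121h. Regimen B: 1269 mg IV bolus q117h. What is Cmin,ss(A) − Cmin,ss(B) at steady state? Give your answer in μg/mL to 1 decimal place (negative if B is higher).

Regimen A: f = (1/2)^(121/36) ≈ 0.0973; Cmin,ss = (670/148)·f/(1−f) ≈ 0.488 μg/mL.
Regimen B: f = (1/2)^(117/36) ≈ 0.1051; Cmin,ss = (1269/148)·f/(1−f) ≈ 1.007 μg/mL.
Difference ≈ 0.488 − 1.007 ≈ -0.519 μg/mL.

-0.5 μg/mL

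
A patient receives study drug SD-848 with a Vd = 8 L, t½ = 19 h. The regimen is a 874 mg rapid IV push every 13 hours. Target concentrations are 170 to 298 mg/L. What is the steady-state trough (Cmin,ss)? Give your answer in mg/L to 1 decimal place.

Over one 13-h interval, 13/19 ≈ 0.68421 half-lives elapse, leaving f ≈ 0.6223 of each dose.
Each bolus raises the concentration by D/Vd = 874/8 ≈ 109.250 mg/L.
Steady-state trough Cmin,ss = C₀·f/(1−f) ≈ 109.250 × 0.6223/0.3777 ≈ 180.001 mg/L.
Trough 180.0 mg/L vs MEC 170 mg/L: adequate.

180.0 mg/L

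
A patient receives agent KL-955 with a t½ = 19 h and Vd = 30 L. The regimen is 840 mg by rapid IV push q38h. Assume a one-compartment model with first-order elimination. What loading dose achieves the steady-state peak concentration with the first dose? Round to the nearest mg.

f = (1/2)^(38/19) ≈ 0.250000; accumulation ratio R = 1/(1−f) ≈ 1.33333.
Loading dose to hit Cmax,ss on first dose: D_load = D_maint·R ≈ 840 × 1.33333 ≈ 1120.00 mg.

1120 mg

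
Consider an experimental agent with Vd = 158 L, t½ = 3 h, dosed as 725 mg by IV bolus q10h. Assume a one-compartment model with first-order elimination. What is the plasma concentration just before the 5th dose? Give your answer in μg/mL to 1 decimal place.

0.5 μg/mL

f = (1/2)^(τ/t½) = (1/2)^(10/3) ≈ 0.0992.
C₀ = D/Vd = 725/158 ≈ 4.589 μg/mL.
Before the 5th dose, 4 doses have been given. Superposition: Cmin = C₀·(f + f² + … + f^4).
≈ 4.589 × (0.0992 + 0.0098 + 0.0010 + 0.0001) ≈ 4.589 × 0.1101 ≈ 0.505 μg/mL.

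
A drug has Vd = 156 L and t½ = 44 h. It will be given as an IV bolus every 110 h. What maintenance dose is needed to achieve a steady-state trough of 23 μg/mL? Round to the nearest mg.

τ/t½ = 110/44 ≈ 2.5, so f = (1/2)^(110/44) ≈ 0.176777.
Cmin,ss = (D/Vd)·f/(1−f), so D = Cmin,ss·Vd·(1−f)/f.
D = 23 × 156 × (1−f)/f ≈ 23 × 156 × 4.65684 ≈ 16708.74 mg.

16709 mg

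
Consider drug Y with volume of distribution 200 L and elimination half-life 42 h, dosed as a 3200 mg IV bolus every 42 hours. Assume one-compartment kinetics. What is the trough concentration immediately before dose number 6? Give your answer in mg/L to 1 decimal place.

15.5 mg/L

f = (1/2)^(τ/t½) = (1/2)^(42/42) ≈ 0.5000.
C₀ = D/Vd = 3200/200 ≈ 16.000 mg/L.
Before the 6th dose, 5 doses have been given. Superposition: Cmin = C₀·(f + f² + … + f^5).
≈ 16.000 × (0.5000 + 0.2500 + 0.1250 + 0.0625 + 0.0313) ≈ 16.000 × 0.9688 ≈ 15.501 mg/L.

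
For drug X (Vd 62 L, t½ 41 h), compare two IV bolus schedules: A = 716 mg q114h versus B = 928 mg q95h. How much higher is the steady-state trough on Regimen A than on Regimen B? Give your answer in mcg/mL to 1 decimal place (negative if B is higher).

-1.8 mcg/mL

Regimen A: f = (1/2)^(114/41) ≈ 0.1455; Cmin,ss = (716/62)·f/(1−f) ≈ 1.966 mcg/mL.
Regimen B: f = (1/2)^(95/41) ≈ 0.2007; Cmin,ss = (928/62)·f/(1−f) ≈ 3.758 mcg/mL.
Difference ≈ 1.966 − 3.758 ≈ -1.792 mcg/mL.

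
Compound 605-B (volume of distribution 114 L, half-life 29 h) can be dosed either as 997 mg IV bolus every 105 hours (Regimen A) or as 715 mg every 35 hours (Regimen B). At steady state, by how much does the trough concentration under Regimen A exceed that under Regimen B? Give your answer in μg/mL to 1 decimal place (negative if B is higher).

Regimen A: f = (1/2)^(105/29) ≈ 0.0813; Cmin,ss = (997/114)·f/(1−f) ≈ 0.774 μg/mL.
Regimen B: f = (1/2)^(35/29) ≈ 0.4332; Cmin,ss = (715/114)·f/(1−f) ≈ 4.794 μg/mL.
Difference ≈ 0.774 − 4.794 ≈ -4.020 μg/mL.

-4.0 μg/mL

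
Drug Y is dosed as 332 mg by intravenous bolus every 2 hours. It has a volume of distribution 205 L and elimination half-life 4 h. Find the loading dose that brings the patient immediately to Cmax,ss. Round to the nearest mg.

f = (1/2)^(2/4) ≈ 0.707107; accumulation ratio R = 1/(1−f) ≈ 3.41422.
Loading dose to hit Cmax,ss on first dose: D_load = D_maint·R ≈ 332 × 3.41422 ≈ 1133.52 mg.

1134 mg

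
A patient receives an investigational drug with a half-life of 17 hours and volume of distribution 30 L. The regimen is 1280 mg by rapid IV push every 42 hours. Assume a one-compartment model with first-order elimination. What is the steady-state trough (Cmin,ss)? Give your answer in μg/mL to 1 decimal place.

9.4 μg/mL

k = ln2/t½ = ln2/17 ≈ 0.040773 h⁻¹; fraction remaining f = e^(−kτ) = e^(−0.040773×42) ≈ 0.1804.
Single-dose peak C₀ = D/Vd = 1280/30 ≈ 42.667 μg/mL.
Steady-state trough Cmin,ss = C₀·f/(1−f) ≈ 42.667 × 0.1804/0.8196 ≈ 9.391 μg/mL.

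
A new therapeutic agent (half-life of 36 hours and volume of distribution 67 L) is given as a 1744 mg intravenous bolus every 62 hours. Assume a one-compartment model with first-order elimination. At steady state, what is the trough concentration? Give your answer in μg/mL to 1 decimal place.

11.3 μg/mL

τ/t½ = 62/36 ≈ 1.7222, so fraction remaining f = (1/2)^(62/36) ≈ 0.3031.
Each bolus raises the concentration by D/Vd = 1744/67 ≈ 26.030 μg/mL.
Steady-state trough Cmin,ss = C₀·f/(1−f) ≈ 26.030 × 0.3031/0.6969 ≈ 11.321 μg/mL.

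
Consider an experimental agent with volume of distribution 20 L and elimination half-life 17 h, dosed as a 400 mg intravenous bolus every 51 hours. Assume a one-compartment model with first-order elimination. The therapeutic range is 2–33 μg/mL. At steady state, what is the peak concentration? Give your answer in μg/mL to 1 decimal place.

The dosing interval is 3 half-lives, so f = 2^(−3) = 0.125.
Accumulation ratio R = 1/(1 − f) = 1/0.875 = 8/7.
Single-dose peak C₀ = D/Vd = 400/20 = 20 μg/mL.
Steady-state peak Cmax,ss = C₀·R = 20 × 8/7 ≈ 22.857 μg/mL.
Peak 22.9 μg/mL vs MTC 33 μg/mL: below toxic threshold.

22.9 μg/mL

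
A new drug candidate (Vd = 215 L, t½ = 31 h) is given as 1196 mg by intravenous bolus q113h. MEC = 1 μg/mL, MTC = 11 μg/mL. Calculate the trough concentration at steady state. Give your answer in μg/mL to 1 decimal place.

k = ln2/t½ = ln2/31 ≈ 0.022360 h⁻¹; fraction remaining f = e^(−kτ) = e^(−0.022360×113) ≈ 0.0799.
Each bolus raises the concentration by D/Vd = 1196/215 ≈ 5.563 μg/mL.
Steady-state trough Cmin,ss = C₀·f/(1−f) ≈ 5.563 × 0.0799/0.9201 ≈ 0.483 μg/mL.
Trough 0.5 μg/mL vs MEC 1 μg/mL: subtherapeutic.

0.5 μg/mL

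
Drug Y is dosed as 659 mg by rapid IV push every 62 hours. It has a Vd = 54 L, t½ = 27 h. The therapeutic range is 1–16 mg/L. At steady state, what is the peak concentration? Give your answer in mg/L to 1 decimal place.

τ/t½ = 62/27 ≈ 2.2963, so fraction remaining f = (1/2)^(62/27) ≈ 0.2036.
Accumulation ratio R = 1/(1 − f) ≈ 1/0.7964 ≈ 1.2557.
Each bolus raises the concentration by D/Vd = 659/54 ≈ 12.204 mg/L.
Steady-state peak Cmax,ss = C₀·R ≈ 12.204 × 1.2557 ≈ 15.325 mg/L.
Peak 15.3 mg/L vs MTC 16 mg/L: below toxic threshold.

15.3 mg/L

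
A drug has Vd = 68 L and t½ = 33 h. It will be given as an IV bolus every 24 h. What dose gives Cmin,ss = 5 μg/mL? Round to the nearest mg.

223 mg

τ/t½ = 24/33 ≈ 0.72727, so f = (1/2)^(24/33) ≈ 0.604045.
Cmin,ss = (D/Vd)·f/(1−f), so D = Cmin,ss·Vd·(1−f)/f.
D = 5 × 68 × (1−f)/f ≈ 5 × 68 × 0.65551 ≈ 222.87 mg.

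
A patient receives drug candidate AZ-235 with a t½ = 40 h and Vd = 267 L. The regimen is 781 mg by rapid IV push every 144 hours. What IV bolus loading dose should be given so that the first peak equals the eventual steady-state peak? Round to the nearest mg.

851 mg

f = (1/2)^(144/40) ≈ 0.082469; accumulation ratio R = 1/(1−f) ≈ 1.08988.
Loading dose to hit Cmax,ss on first dose: D_load = D_maint·R ≈ 781 × 1.08988 ≈ 851.20 mg.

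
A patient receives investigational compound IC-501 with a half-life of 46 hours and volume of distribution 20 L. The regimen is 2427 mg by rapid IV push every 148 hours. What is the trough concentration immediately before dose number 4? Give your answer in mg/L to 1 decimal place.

14.6 mg/L

f = (1/2)^(τ/t½) = (1/2)^(148/46) ≈ 0.1075.
C₀ = D/Vd = 2427/20 ≈ 121.350 mg/L.
Before the 4th dose, 3 doses have been given. Superposition: Cmin = C₀·(f + f² + … + f^3).
≈ 121.350 × (0.1075 + 0.0116 + 0.0012) ≈ 121.350 × 0.1203 ≈ 14.598 mg/L.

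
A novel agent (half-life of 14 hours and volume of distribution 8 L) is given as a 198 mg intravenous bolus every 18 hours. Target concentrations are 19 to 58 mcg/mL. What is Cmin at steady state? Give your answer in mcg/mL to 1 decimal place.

Over one 18-h interval, 18/14 ≈ 1.2857 half-lives elapse, leaving f ≈ 0.4102 of each dose.
Accumulation ratio R = 1/(1 − f) ≈ 1/0.5898 ≈ 1.6955.
Each bolus raises the concentration by D/Vd = 198/8 ≈ 24.750 mcg/mL.
Cmax,ss = C₀/(1 − f) ≈ 24.750/0.5898 ≈ 41.963 mcg/mL.
Steady-state trough Cmin,ss = Cmax,ss·f ≈ 41.963 × 0.4102 ≈ 17.213 mcg/mL.
Trough 17.2 mcg/mL vs MEC 19 mcg/mL: subtherapeutic.

17.2 mcg/mL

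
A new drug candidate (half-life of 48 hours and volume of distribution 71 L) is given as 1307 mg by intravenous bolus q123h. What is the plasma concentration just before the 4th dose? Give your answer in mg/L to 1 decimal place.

f = (1/2)^(τ/t½) = (1/2)^(123/48) ≈ 0.1693.
C₀ = D/Vd = 1307/71 ≈ 18.408 mg/L.
Before the 4th dose, 3 doses have been given. Superposition: Cmin = C₀·(f + f² + … + f^3).
≈ 18.408 × (0.1693 + 0.0287 + 0.0049) ≈ 18.408 × 0.2029 ≈ 3.735 mg/L.

3.7 mg/L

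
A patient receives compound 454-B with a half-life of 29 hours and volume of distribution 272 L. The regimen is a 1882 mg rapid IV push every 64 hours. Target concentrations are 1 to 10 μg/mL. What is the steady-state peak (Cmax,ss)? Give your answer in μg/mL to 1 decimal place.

8.8 μg/mL

Over one 64-h interval, 64/29 ≈ 2.2069 half-lives elapse, leaving f ≈ 0.2166 of each dose.
Accumulation ratio R = 1/(1 − f) ≈ 1/0.7834 ≈ 1.2765.
Single-dose peak C₀ = D/Vd = 1882/272 ≈ 6.919 μg/mL.
Steady-state peak Cmax,ss = C₀·R ≈ 6.919 × 1.2765 ≈ 8.832 μg/mL.
Peak 8.8 μg/mL vs MTC 10 μg/mL: below toxic threshold.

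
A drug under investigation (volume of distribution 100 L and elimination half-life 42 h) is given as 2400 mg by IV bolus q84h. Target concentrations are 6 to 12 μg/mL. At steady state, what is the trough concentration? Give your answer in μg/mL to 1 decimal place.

8.0 μg/mL

The dosing interval is 2 half-lives, so f = 2^(−2) = 0.25.
At steady state, R = 1/(1 − 0.25) = 4/3.
Single-dose peak C₀ = D/Vd = 2400/100 = 24 μg/mL.
Steady-state peak Cmax,ss = C₀·R = 24 × 4/3 ≈ 32.000 μg/mL.
Steady-state trough Cmin,ss = Cmax,ss·f ≈ 32.000 × 0.25 ≈ 8.000 μg/mL.
Trough 8.0 μg/mL vs MEC 6 μg/mL: adequate.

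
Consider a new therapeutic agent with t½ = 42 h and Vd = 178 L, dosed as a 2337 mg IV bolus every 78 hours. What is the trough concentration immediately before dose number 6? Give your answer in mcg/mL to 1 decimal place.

5.0 mcg/mL

f = (1/2)^(τ/t½) = (1/2)^(78/42) ≈ 0.2760.
C₀ = D/Vd = 2337/178 ≈ 13.129 mcg/mL.
Before the 6th dose, 5 doses have been given. Superposition: Cmin = C₀·(f + f² + … + f^5).
≈ 13.129 × (0.2760 + 0.0762 + 0.0210 + 0.0058 + 0.0016) ≈ 13.129 × 0.3806 ≈ 4.997 mcg/mL.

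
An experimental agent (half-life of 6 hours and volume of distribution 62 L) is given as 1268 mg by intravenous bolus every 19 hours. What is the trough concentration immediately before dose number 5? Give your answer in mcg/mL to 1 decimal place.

2.6 mcg/mL

f = (1/2)^(τ/t½) = (1/2)^(19/6) ≈ 0.1114.
C₀ = D/Vd = 1268/62 ≈ 20.452 mcg/mL.
Before the 5th dose, 4 doses have been given. Superposition: Cmin = C₀·(f + f² + … + f^4).
≈ 20.452 × (0.1114 + 0.0124 + 0.0014 + 0.0002) ≈ 20.452 × 0.1254 ≈ 2.565 mcg/mL.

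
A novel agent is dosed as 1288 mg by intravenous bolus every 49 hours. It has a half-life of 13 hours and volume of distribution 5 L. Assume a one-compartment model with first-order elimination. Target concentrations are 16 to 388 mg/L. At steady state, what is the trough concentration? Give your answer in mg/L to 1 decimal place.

τ/t½ = 49/13 ≈ 3.7692, so fraction remaining f = (1/2)^(49/13) ≈ 0.0733.
At steady state, accumulation factor R = 1/(1 − e^(−kτ)) ≈ 1.0791.
Each bolus raises the concentration by D/Vd = 1288/5 ≈ 257.600 mg/L.
Cmax,ss = C₀/(1 − f) ≈ 257.600/0.9267 ≈ 277.976 mg/L.
One interval later, Cmin,ss = Cmax,ss·e^(−kτ) ≈ 277.976 × 0.0733 ≈ 20.376 mg/L.
Trough 20.4 mg/L vs MEC 16 mg/L: adequate.

20.4 mg/L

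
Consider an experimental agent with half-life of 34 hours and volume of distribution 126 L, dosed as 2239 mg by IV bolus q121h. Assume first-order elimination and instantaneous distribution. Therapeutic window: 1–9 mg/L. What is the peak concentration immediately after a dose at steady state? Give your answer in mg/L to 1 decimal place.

19.4 mg/L

Over one 121-h interval, 121/34 ≈ 3.5588 half-lives elapse, leaving f ≈ 0.0849 of each dose.
Accumulation ratio R = 1/(1 − f) ≈ 1/0.9151 ≈ 1.0928.
Single-dose peak C₀ = D/Vd = 2239/126 ≈ 17.770 mg/L.
Steady-state peak Cmax,ss = C₀·R ≈ 17.770 × 1.0928 ≈ 19.419 mg/L.
Peak 19.4 mg/L vs MTC 9 mg/L: exceeds toxic threshold.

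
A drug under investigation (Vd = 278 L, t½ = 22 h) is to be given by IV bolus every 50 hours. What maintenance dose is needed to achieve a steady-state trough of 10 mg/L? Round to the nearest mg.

τ/t½ = 50/22 ≈ 2.2727, so f = (1/2)^(50/22) ≈ 0.206938.
Cmin,ss = (D/Vd)·f/(1−f), so D = Cmin,ss·Vd·(1−f)/f.
D = 10 × 278 × (1−f)/f ≈ 10 × 278 × 3.83237 ≈ 10653.99 mg.

10654 mg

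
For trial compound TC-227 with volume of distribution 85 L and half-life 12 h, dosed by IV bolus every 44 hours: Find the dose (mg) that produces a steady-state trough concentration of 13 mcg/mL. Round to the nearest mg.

τ/t½ = 44/12 ≈ 3.6667, so f = (1/2)^(44/12) ≈ 0.078745.
Cmin,ss = (D/Vd)·f/(1−f), so D = Cmin,ss·Vd·(1−f)/f.
D = 13 × 85 × (1−f)/f ≈ 13 × 85 × 11.69922 ≈ 12927.64 mg.

12928 mg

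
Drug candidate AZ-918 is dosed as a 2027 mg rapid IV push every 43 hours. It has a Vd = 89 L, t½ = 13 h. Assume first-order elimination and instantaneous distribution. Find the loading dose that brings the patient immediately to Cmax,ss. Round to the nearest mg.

2255 mg

f = (1/2)^(43/13) ≈ 0.100992; accumulation ratio R = 1/(1−f) ≈ 1.11234.
Loading dose to hit Cmax,ss on first dose: D_load = D_maint·R ≈ 2027 × 1.11234 ≈ 2254.71 mg.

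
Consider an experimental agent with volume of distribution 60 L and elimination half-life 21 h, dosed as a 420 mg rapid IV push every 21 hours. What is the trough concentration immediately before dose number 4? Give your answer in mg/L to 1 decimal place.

6.1 mg/L

f = (1/2)^(τ/t½) = (1/2)^(21/21) ≈ 0.5000.
C₀ = D/Vd = 420/60 ≈ 7.000 mg/L.
Before the 4th dose, 3 doses have been given. Superposition: Cmin = C₀·(f + f² + … + f^3).
≈ 7.000 × (0.5000 + 0.2500 + 0.1250) ≈ 7.000 × 0.8750 ≈ 6.125 mg/L.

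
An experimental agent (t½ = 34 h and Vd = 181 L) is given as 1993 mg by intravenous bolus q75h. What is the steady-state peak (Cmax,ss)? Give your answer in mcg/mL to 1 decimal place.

14.1 mcg/mL

Over one 75-h interval, 75/34 ≈ 2.2059 half-lives elapse, leaving f ≈ 0.2168 of each dose.
Accumulation ratio R = 1/(1 − f) ≈ 1/0.7832 ≈ 1.2768.
Single-dose peak C₀ = D/Vd = 1993/181 ≈ 11.011 mcg/mL.
Steady-state peak Cmax,ss = C₀·R ≈ 11.011 × 1.2768 ≈ 14.059 mcg/mL.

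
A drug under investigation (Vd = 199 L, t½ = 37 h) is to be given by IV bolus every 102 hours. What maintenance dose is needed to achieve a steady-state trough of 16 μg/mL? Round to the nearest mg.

τ/t½ = 102/37 ≈ 2.7568, so f = (1/2)^(102/37) ≈ 0.147956.
Cmin,ss = (D/Vd)·f/(1−f), so D = Cmin,ss·Vd·(1−f)/f.
D = 16 × 199 × (1−f)/f ≈ 16 × 199 × 5.75877 ≈ 18335.92 mg.

18336 mg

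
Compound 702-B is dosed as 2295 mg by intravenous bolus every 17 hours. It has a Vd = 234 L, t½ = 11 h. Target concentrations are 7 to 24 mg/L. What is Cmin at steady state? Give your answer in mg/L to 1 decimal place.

Over one 17-h interval, 17/11 ≈ 1.5455 half-lives elapse, leaving f ≈ 0.3426 of each dose.
Each bolus raises the concentration by D/Vd = 2295/234 ≈ 9.808 mg/L.
Steady-state trough Cmin,ss = C₀·f/(1−f) ≈ 9.808 × 0.3426/0.6574 ≈ 5.111 mg/L.
Trough 5.1 mg/L vs MEC 7 mg/L: subtherapeutic.

5.1 mg/L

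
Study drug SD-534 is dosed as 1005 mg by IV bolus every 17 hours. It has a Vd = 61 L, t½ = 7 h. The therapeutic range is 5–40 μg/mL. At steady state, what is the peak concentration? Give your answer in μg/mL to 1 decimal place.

20.2 μg/mL

τ/t½ = 17/7 ≈ 2.4286, so fraction remaining f = (1/2)^(17/7) ≈ 0.1857.
At steady state, accumulation factor R = 1/(1 − e^(−kτ)) ≈ 1.2280.
Each bolus raises the concentration by D/Vd = 1005/61 ≈ 16.475 μg/mL.
Cmax,ss = C₀/(1 − f) ≈ 16.475/0.8143 ≈ 20.232 μg/mL.
Peak 20.2 μg/mL vs MTC 40 μg/mL: below toxic threshold.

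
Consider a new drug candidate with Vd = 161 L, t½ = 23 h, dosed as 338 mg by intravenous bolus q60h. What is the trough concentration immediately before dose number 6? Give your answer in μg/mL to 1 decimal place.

0.4 μg/mL

f = (1/2)^(τ/t½) = (1/2)^(60/23) ≈ 0.1639.
C₀ = D/Vd = 338/161 ≈ 2.099 μg/mL.
Before the 6th dose, 5 doses have been given. Superposition: Cmin = C₀·(f + f² + … + f^5).
≈ 2.099 × (0.1639 + 0.0269 + 0.0044 + 0.0007 + 0.0001) ≈ 2.099 × 0.1960 ≈ 0.411 μg/mL.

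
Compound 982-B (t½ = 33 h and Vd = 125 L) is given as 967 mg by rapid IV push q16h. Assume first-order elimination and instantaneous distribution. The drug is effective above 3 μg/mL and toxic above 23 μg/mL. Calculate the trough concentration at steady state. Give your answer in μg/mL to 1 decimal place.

k = ln2/t½ = ln2/33 ≈ 0.021004 h⁻¹; fraction remaining f = e^(−kτ) = e^(−0.021004×16) ≈ 0.7146.
Accumulation ratio R = 1/(1 − f) ≈ 1/0.2854 ≈ 3.5039.
Each bolus raises the concentration by D/Vd = 967/125 ≈ 7.736 μg/mL.
Steady-state peak Cmax,ss = C₀·R ≈ 7.736 × 3.5039 ≈ 27.106 μg/mL.
Steady-state trough Cmin,ss = Cmax,ss·f ≈ 27.106 × 0.7146 ≈ 19.370 μg/mL.
Trough 19.4 μg/mL vs MEC 3 μg/mL: adequate.

19.4 μg/mL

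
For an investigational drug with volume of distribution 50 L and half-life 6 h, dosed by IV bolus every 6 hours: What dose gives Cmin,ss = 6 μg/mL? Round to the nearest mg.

τ/t½ = 6/6 ≈ 1, so f = (1/2)^(6/6) ≈ 0.500000.
Cmin,ss = (D/Vd)·f/(1−f), so D = Cmin,ss·Vd·(1−f)/f.
D = 6 × 50 × (1−f)/f ≈ 6 × 50 × 1.00000 ≈ 300.00 mg.

300 mg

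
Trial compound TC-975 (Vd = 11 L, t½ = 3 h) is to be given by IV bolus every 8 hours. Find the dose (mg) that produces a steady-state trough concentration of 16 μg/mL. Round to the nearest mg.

τ/t½ = 8/3 ≈ 2.6667, so f = (1/2)^(8/3) ≈ 0.157490.
Cmin,ss = (D/Vd)·f/(1−f), so D = Cmin,ss·Vd·(1−f)/f.
D = 16 × 11 × (1−f)/f ≈ 16 × 11 × 5.34961 ≈ 941.53 mg.

942 mg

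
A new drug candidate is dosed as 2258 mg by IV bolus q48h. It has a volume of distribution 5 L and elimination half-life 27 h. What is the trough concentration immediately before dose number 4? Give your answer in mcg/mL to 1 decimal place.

181.3 mcg/mL

f = (1/2)^(τ/t½) = (1/2)^(48/27) ≈ 0.2916.
C₀ = D/Vd = 2258/5 ≈ 451.600 mcg/mL.
Before the 4th dose, 3 doses have been given. Superposition: Cmin = C₀·(f + f² + … + f^3).
≈ 451.600 × (0.2916 + 0.0850 + 0.0248) ≈ 451.600 × 0.4014 ≈ 181.272 mcg/mL.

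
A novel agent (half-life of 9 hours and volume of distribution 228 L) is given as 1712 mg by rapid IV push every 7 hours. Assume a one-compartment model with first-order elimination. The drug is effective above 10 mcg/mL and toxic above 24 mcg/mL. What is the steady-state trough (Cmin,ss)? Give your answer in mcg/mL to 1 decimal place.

Over one 7-h interval, 7/9 ≈ 0.77778 half-lives elapse, leaving f ≈ 0.5833 of each dose.
Each bolus raises the concentration by D/Vd = 1712/228 ≈ 7.509 mcg/mL.
Steady-state trough Cmin,ss = C₀·f/(1−f) ≈ 7.509 × 0.5833/0.4167 ≈ 10.511 mcg/mL.
Trough 10.5 mcg/mL vs MEC 10 mcg/mL: adequate.

10.5 mcg/mL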